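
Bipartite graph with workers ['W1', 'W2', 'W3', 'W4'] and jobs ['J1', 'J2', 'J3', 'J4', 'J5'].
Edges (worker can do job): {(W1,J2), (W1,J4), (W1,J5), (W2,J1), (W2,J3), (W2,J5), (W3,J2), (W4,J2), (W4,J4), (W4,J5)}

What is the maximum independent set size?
Maximum independent set = 5

By König's theorem:
- Min vertex cover = Max matching = 4
- Max independent set = Total vertices - Min vertex cover
- Max independent set = 9 - 4 = 5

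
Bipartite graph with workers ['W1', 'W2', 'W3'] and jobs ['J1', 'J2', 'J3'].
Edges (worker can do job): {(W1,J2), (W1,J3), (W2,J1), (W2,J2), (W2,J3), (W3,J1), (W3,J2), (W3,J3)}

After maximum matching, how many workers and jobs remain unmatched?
Unmatched: 0 workers, 0 jobs

Maximum matching size: 3
Workers: 3 total, 3 matched, 0 unmatched
Jobs: 3 total, 3 matched, 0 unmatched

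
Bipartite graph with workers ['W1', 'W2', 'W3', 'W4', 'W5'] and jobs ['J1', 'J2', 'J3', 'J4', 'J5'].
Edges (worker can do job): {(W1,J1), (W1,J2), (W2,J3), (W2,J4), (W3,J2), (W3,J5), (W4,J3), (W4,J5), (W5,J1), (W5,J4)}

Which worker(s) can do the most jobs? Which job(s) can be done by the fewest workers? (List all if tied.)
Most versatile: W1, W2, W3, W4, W5 (2 jobs); Least covered: J1, J2, J3, J4, J5 (2 workers)

Worker degrees (jobs they can do): W1:2, W2:2, W3:2, W4:2, W5:2
Job degrees (workers who can do it): J1:2, J2:2, J3:2, J4:2, J5:2

Maximum worker degree is 2, achieved by: W1, W2, W3, W4, W5
Minimum job degree is 2, achieved by: J1, J2, J3, J4, J5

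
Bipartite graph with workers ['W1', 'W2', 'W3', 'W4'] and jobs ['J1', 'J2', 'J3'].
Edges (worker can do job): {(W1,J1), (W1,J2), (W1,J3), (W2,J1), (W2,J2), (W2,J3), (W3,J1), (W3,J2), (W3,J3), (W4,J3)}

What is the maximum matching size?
Maximum matching size = 3

Maximum matching: {(W1,J1), (W3,J2), (W4,J3)}
Size: 3

This assigns 3 workers to 3 distinct jobs.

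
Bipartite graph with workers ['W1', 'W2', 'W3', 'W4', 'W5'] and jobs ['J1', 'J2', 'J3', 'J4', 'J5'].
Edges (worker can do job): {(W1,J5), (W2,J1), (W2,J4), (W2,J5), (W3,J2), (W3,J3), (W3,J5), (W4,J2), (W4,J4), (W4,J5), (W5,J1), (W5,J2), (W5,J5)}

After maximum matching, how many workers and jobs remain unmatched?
Unmatched: 0 workers, 0 jobs

Maximum matching size: 5
Workers: 5 total, 5 matched, 0 unmatched
Jobs: 5 total, 5 matched, 0 unmatched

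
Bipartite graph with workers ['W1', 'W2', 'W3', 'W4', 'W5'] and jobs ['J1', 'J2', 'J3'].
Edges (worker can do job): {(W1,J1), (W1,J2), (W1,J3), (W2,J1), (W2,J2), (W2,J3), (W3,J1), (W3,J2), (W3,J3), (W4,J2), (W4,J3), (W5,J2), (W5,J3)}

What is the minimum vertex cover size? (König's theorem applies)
Minimum vertex cover size = 3

By König's theorem: in bipartite graphs,
min vertex cover = max matching = 3

Maximum matching has size 3, so minimum vertex cover also has size 3.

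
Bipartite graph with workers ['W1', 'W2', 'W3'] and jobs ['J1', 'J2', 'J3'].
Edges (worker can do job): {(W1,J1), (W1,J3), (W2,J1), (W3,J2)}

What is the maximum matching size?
Maximum matching size = 3

Maximum matching: {(W1,J3), (W2,J1), (W3,J2)}
Size: 3

This assigns 3 workers to 3 distinct jobs.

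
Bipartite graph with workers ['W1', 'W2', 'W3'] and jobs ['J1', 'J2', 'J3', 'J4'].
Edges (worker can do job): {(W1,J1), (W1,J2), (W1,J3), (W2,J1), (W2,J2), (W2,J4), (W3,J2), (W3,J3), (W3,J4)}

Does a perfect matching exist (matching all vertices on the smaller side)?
Yes, perfect matching exists (size 3)

Perfect matching: {(W1,J1), (W2,J4), (W3,J3)}
All 3 vertices on the smaller side are matched.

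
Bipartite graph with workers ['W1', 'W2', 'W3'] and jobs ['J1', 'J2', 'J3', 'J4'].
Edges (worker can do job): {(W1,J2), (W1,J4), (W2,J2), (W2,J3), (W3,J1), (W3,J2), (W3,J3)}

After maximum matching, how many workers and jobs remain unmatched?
Unmatched: 0 workers, 1 jobs

Maximum matching size: 3
Workers: 3 total, 3 matched, 0 unmatched
Jobs: 4 total, 3 matched, 1 unmatched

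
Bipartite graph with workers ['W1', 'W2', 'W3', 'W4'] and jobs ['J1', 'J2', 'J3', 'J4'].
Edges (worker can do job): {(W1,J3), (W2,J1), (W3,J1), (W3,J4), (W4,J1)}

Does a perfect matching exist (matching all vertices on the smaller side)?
No, maximum matching has size 3 < 4

Maximum matching has size 3, need 4 for perfect matching.
Unmatched workers: ['W2']
Unmatched jobs: ['J2']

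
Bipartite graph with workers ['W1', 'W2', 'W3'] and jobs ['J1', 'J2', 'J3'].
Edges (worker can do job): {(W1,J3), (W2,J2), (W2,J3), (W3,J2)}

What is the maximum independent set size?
Maximum independent set = 4

By König's theorem:
- Min vertex cover = Max matching = 2
- Max independent set = Total vertices - Min vertex cover
- Max independent set = 6 - 2 = 4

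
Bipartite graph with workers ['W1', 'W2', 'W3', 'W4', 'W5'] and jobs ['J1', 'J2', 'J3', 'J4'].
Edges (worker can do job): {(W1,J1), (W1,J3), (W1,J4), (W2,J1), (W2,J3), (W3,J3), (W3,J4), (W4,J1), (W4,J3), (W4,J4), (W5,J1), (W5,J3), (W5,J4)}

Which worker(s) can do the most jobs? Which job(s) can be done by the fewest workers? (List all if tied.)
Most versatile: W1, W4, W5 (3 jobs); Least covered: J2 (0 workers)

Worker degrees (jobs they can do): W1:3, W2:2, W3:2, W4:3, W5:3
Job degrees (workers who can do it): J1:4, J2:0, J3:5, J4:4

Maximum worker degree is 3, achieved by: W1, W4, W5
Minimum job degree is 0, achieved by: J2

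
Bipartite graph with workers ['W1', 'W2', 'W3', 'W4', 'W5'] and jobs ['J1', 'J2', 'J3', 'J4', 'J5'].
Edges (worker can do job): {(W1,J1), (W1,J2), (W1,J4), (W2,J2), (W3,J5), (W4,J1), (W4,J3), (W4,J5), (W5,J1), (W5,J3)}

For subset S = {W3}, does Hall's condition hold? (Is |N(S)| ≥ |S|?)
Yes: |N(S)| = 1, |S| = 1

Subset S = {W3}
Neighbors N(S) = {J5}

|N(S)| = 1, |S| = 1
Hall's condition: |N(S)| ≥ |S| is satisfied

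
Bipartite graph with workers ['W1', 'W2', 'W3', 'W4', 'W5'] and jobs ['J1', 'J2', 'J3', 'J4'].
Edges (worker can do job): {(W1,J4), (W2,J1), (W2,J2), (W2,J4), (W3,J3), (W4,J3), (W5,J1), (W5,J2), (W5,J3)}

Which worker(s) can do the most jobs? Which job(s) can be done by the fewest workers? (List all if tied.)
Most versatile: W2, W5 (3 jobs); Least covered: J1, J2, J4 (2 workers)

Worker degrees (jobs they can do): W1:1, W2:3, W3:1, W4:1, W5:3
Job degrees (workers who can do it): J1:2, J2:2, J3:3, J4:2

Maximum worker degree is 3, achieved by: W2, W5
Minimum job degree is 2, achieved by: J1, J2, J4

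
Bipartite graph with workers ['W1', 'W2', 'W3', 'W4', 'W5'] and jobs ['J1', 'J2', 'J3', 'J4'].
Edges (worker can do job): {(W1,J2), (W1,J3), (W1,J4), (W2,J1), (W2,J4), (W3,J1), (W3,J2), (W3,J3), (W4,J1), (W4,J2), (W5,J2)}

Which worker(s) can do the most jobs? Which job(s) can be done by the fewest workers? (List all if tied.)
Most versatile: W1, W3 (3 jobs); Least covered: J3, J4 (2 workers)

Worker degrees (jobs they can do): W1:3, W2:2, W3:3, W4:2, W5:1
Job degrees (workers who can do it): J1:3, J2:4, J3:2, J4:2

Maximum worker degree is 3, achieved by: W1, W3
Minimum job degree is 2, achieved by: J3, J4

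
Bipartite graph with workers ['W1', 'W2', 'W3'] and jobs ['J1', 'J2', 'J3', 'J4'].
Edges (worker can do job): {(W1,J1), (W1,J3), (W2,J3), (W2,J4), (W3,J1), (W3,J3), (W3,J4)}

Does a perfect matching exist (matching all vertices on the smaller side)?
Yes, perfect matching exists (size 3)

Perfect matching: {(W1,J1), (W2,J4), (W3,J3)}
All 3 vertices on the smaller side are matched.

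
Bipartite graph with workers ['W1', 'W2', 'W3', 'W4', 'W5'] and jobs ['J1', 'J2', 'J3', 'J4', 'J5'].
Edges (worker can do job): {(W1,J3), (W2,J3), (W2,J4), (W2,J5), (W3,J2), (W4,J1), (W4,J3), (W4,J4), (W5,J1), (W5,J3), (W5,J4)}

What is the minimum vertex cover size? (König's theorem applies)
Minimum vertex cover size = 5

By König's theorem: in bipartite graphs,
min vertex cover = max matching = 5

Maximum matching has size 5, so minimum vertex cover also has size 5.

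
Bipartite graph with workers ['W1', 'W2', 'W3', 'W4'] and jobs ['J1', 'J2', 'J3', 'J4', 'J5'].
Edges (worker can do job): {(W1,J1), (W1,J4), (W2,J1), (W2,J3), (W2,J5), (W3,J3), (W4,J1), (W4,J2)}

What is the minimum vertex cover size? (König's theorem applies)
Minimum vertex cover size = 4

By König's theorem: in bipartite graphs,
min vertex cover = max matching = 4

Maximum matching has size 4, so minimum vertex cover also has size 4.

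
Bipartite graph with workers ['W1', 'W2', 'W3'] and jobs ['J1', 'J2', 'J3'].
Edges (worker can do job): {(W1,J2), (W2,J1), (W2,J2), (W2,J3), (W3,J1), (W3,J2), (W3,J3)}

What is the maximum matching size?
Maximum matching size = 3

Maximum matching: {(W1,J2), (W2,J1), (W3,J3)}
Size: 3

This assigns 3 workers to 3 distinct jobs.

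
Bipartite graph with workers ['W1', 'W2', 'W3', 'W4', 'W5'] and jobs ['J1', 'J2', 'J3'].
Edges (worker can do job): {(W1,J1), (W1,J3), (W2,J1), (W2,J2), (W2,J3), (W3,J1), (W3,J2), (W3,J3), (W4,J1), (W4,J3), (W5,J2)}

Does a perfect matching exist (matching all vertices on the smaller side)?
Yes, perfect matching exists (size 3)

Perfect matching: {(W3,J3), (W4,J1), (W5,J2)}
All 3 vertices on the smaller side are matched.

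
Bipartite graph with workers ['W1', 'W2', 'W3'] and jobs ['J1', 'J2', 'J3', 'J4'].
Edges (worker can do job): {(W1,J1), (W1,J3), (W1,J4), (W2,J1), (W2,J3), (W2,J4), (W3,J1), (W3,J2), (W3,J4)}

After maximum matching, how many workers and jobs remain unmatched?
Unmatched: 0 workers, 1 jobs

Maximum matching size: 3
Workers: 3 total, 3 matched, 0 unmatched
Jobs: 4 total, 3 matched, 1 unmatched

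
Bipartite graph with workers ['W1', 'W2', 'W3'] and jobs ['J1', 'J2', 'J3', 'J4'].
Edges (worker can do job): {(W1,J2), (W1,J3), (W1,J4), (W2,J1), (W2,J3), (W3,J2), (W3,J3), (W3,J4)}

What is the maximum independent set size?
Maximum independent set = 4

By König's theorem:
- Min vertex cover = Max matching = 3
- Max independent set = Total vertices - Min vertex cover
- Max independent set = 7 - 3 = 4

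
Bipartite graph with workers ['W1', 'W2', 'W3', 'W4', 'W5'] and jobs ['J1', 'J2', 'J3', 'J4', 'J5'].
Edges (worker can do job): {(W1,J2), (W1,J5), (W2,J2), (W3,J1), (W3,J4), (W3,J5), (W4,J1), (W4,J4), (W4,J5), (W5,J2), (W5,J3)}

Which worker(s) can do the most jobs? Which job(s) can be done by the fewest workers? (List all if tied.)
Most versatile: W3, W4 (3 jobs); Least covered: J3 (1 workers)

Worker degrees (jobs they can do): W1:2, W2:1, W3:3, W4:3, W5:2
Job degrees (workers who can do it): J1:2, J2:3, J3:1, J4:2, J5:3

Maximum worker degree is 3, achieved by: W3, W4
Minimum job degree is 1, achieved by: J3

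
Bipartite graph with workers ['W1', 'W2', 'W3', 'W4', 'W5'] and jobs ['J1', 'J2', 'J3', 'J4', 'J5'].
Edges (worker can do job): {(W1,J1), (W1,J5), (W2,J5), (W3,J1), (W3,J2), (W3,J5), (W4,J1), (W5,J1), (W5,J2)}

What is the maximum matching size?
Maximum matching size = 3

Maximum matching: {(W3,J5), (W4,J1), (W5,J2)}
Size: 3

This assigns 3 workers to 3 distinct jobs.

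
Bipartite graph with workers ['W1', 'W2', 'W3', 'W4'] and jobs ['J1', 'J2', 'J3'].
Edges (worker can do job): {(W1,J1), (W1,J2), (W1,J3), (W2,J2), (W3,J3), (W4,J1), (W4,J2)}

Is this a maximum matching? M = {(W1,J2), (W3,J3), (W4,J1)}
Yes, size 3 is maximum

Proposed matching has size 3.
Maximum matching size for this graph: 3.

This is a maximum matching.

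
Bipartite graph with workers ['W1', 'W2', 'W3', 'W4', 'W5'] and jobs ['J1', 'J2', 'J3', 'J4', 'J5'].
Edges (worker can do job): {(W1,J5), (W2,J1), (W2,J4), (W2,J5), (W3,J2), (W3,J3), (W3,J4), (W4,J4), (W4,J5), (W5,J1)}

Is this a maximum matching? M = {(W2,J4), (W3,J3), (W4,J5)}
No, size 3 is not maximum

Proposed matching has size 3.
Maximum matching size for this graph: 4.

This is NOT maximum - can be improved to size 4.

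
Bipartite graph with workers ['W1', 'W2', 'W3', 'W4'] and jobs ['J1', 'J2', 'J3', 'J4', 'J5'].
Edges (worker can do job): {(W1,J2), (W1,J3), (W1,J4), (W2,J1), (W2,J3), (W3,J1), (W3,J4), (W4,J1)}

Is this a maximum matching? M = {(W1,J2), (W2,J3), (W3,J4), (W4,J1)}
Yes, size 4 is maximum

Proposed matching has size 4.
Maximum matching size for this graph: 4.

This is a maximum matching.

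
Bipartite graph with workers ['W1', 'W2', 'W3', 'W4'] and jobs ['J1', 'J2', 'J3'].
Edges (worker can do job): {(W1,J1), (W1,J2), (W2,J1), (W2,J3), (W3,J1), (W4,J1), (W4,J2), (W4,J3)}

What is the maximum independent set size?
Maximum independent set = 4

By König's theorem:
- Min vertex cover = Max matching = 3
- Max independent set = Total vertices - Min vertex cover
- Max independent set = 7 - 3 = 4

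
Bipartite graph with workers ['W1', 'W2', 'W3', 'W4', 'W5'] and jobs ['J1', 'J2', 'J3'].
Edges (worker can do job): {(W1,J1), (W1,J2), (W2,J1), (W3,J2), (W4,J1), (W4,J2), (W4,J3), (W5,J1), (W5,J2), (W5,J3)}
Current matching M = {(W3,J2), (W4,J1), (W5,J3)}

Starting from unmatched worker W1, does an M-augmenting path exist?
No augmenting path from W1

Alternating search from W1 reaches jobs: {J1, J2, J3}.
Every reachable job is already matched in M, and following those matched edges back to workers exposes no further unvisited jobs.
No M-augmenting path from W1 exists.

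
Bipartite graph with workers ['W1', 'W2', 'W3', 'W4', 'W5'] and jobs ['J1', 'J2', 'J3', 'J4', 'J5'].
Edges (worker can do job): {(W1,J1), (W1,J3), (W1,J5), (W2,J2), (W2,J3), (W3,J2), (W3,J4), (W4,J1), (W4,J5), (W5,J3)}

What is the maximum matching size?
Maximum matching size = 5

Maximum matching: {(W1,J5), (W2,J2), (W3,J4), (W4,J1), (W5,J3)}
Size: 5

This assigns 5 workers to 5 distinct jobs.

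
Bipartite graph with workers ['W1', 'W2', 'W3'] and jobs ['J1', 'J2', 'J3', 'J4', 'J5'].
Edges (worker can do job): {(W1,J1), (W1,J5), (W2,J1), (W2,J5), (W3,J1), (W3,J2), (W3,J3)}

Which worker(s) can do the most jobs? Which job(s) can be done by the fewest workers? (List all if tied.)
Most versatile: W3 (3 jobs); Least covered: J4 (0 workers)

Worker degrees (jobs they can do): W1:2, W2:2, W3:3
Job degrees (workers who can do it): J1:3, J2:1, J3:1, J4:0, J5:2

Maximum worker degree is 3, achieved by: W3
Minimum job degree is 0, achieved by: J4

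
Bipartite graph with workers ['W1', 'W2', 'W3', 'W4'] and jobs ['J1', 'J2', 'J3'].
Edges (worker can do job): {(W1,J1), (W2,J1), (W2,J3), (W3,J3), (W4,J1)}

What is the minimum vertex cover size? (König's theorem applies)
Minimum vertex cover size = 2

By König's theorem: in bipartite graphs,
min vertex cover = max matching = 2

Maximum matching has size 2, so minimum vertex cover also has size 2.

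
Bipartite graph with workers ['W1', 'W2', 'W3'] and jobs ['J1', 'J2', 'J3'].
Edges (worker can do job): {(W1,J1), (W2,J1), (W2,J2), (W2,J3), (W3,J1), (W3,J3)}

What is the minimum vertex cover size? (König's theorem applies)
Minimum vertex cover size = 3

By König's theorem: in bipartite graphs,
min vertex cover = max matching = 3

Maximum matching has size 3, so minimum vertex cover also has size 3.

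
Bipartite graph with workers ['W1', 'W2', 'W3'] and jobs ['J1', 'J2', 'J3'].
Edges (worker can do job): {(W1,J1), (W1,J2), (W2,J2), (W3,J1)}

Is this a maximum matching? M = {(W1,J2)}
No, size 1 is not maximum

Proposed matching has size 1.
Maximum matching size for this graph: 2.

This is NOT maximum - can be improved to size 2.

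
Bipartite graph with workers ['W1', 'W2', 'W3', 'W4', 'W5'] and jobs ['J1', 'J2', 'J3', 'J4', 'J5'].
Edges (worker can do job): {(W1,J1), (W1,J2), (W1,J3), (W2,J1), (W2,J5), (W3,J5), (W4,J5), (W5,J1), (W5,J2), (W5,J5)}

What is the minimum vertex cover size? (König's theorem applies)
Minimum vertex cover size = 4

By König's theorem: in bipartite graphs,
min vertex cover = max matching = 4

Maximum matching has size 4, so minimum vertex cover also has size 4.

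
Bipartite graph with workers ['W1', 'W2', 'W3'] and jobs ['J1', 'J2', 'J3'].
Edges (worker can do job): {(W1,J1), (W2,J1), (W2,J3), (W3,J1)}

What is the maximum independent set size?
Maximum independent set = 4

By König's theorem:
- Min vertex cover = Max matching = 2
- Max independent set = Total vertices - Min vertex cover
- Max independent set = 6 - 2 = 4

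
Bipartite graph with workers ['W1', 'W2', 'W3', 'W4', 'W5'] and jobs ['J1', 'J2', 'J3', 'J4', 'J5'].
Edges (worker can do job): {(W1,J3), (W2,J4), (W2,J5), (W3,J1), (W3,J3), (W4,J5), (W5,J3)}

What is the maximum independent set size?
Maximum independent set = 6

By König's theorem:
- Min vertex cover = Max matching = 4
- Max independent set = Total vertices - Min vertex cover
- Max independent set = 10 - 4 = 6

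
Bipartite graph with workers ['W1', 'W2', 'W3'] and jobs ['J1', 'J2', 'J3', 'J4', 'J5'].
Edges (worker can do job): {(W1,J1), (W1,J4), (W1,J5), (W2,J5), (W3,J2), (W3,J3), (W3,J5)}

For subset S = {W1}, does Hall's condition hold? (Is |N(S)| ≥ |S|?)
Yes: |N(S)| = 3, |S| = 1

Subset S = {W1}
Neighbors N(S) = {J1, J4, J5}

|N(S)| = 3, |S| = 1
Hall's condition: |N(S)| ≥ |S| is satisfied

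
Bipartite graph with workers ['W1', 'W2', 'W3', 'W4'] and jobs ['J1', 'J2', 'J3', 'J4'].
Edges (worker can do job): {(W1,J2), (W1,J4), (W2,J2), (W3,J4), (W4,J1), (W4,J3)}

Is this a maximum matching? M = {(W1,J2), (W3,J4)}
No, size 2 is not maximum

Proposed matching has size 2.
Maximum matching size for this graph: 3.

This is NOT maximum - can be improved to size 3.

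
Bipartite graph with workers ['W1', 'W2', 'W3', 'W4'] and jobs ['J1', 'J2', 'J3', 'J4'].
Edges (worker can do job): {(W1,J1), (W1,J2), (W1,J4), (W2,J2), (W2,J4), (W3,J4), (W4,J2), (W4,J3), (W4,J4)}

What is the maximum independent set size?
Maximum independent set = 4

By König's theorem:
- Min vertex cover = Max matching = 4
- Max independent set = Total vertices - Min vertex cover
- Max independent set = 8 - 4 = 4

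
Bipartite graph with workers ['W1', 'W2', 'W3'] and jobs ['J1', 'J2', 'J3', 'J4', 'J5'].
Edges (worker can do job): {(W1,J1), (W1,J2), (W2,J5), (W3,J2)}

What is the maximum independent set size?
Maximum independent set = 5

By König's theorem:
- Min vertex cover = Max matching = 3
- Max independent set = Total vertices - Min vertex cover
- Max independent set = 8 - 3 = 5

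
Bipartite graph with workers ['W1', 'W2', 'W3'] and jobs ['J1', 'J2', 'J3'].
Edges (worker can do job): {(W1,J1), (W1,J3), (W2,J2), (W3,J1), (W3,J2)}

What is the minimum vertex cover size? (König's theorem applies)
Minimum vertex cover size = 3

By König's theorem: in bipartite graphs,
min vertex cover = max matching = 3

Maximum matching has size 3, so minimum vertex cover also has size 3.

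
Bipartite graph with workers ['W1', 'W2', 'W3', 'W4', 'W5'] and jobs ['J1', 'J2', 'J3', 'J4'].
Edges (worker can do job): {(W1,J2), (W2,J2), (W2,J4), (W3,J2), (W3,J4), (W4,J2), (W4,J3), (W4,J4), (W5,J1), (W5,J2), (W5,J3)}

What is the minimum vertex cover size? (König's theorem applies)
Minimum vertex cover size = 4

By König's theorem: in bipartite graphs,
min vertex cover = max matching = 4

Maximum matching has size 4, so minimum vertex cover also has size 4.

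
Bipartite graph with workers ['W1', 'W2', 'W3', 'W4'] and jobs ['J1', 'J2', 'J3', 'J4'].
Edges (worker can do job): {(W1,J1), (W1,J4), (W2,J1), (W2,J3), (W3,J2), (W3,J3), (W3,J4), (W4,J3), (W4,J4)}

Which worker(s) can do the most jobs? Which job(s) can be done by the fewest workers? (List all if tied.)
Most versatile: W3 (3 jobs); Least covered: J2 (1 workers)

Worker degrees (jobs they can do): W1:2, W2:2, W3:3, W4:2
Job degrees (workers who can do it): J1:2, J2:1, J3:3, J4:3

Maximum worker degree is 3, achieved by: W3
Minimum job degree is 1, achieved by: J2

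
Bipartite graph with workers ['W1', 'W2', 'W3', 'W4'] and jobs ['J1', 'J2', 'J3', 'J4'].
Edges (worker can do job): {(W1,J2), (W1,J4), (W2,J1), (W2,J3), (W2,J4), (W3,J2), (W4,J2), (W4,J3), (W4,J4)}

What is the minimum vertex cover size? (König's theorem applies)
Minimum vertex cover size = 4

By König's theorem: in bipartite graphs,
min vertex cover = max matching = 4

Maximum matching has size 4, so minimum vertex cover also has size 4.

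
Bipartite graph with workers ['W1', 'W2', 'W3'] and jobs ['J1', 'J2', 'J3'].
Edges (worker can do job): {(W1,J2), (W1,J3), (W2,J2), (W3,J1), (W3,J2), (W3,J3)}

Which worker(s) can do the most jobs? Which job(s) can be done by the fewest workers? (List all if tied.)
Most versatile: W3 (3 jobs); Least covered: J1 (1 workers)

Worker degrees (jobs they can do): W1:2, W2:1, W3:3
Job degrees (workers who can do it): J1:1, J2:3, J3:2

Maximum worker degree is 3, achieved by: W3
Minimum job degree is 1, achieved by: J1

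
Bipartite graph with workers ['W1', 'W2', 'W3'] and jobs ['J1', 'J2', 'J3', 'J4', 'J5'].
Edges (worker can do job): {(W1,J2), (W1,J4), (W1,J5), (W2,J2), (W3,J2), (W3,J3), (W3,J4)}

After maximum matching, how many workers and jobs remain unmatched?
Unmatched: 0 workers, 2 jobs

Maximum matching size: 3
Workers: 3 total, 3 matched, 0 unmatched
Jobs: 5 total, 3 matched, 2 unmatched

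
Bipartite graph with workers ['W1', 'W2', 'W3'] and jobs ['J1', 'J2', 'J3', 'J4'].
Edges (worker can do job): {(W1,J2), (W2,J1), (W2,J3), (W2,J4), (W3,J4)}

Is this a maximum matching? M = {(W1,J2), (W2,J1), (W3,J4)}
Yes, size 3 is maximum

Proposed matching has size 3.
Maximum matching size for this graph: 3.

This is a maximum matching.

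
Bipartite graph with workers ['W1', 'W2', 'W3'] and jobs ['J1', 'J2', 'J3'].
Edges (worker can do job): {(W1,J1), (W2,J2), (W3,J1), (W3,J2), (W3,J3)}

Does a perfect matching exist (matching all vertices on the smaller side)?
Yes, perfect matching exists (size 3)

Perfect matching: {(W1,J1), (W2,J2), (W3,J3)}
All 3 vertices on the smaller side are matched.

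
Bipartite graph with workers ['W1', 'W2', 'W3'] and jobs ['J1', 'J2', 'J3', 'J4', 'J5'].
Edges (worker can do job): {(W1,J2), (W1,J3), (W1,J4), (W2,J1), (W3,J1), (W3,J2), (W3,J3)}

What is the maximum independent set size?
Maximum independent set = 5

By König's theorem:
- Min vertex cover = Max matching = 3
- Max independent set = Total vertices - Min vertex cover
- Max independent set = 8 - 3 = 5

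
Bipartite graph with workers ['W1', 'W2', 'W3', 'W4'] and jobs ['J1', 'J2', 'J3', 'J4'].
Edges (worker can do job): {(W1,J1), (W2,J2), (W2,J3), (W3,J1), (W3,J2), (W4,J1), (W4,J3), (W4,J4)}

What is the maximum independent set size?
Maximum independent set = 4

By König's theorem:
- Min vertex cover = Max matching = 4
- Max independent set = Total vertices - Min vertex cover
- Max independent set = 8 - 4 = 4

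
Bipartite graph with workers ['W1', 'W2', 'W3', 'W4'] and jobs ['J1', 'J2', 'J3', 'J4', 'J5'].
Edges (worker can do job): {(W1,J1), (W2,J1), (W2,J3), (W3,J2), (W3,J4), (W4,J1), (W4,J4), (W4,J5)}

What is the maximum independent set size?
Maximum independent set = 5

By König's theorem:
- Min vertex cover = Max matching = 4
- Max independent set = Total vertices - Min vertex cover
- Max independent set = 9 - 4 = 5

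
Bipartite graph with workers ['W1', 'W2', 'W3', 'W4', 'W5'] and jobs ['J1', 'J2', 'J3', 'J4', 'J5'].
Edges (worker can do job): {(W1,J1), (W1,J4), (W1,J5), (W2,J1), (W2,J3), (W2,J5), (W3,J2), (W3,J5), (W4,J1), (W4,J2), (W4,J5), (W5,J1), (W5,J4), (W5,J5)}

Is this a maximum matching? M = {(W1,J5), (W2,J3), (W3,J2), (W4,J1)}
No, size 4 is not maximum

Proposed matching has size 4.
Maximum matching size for this graph: 5.

This is NOT maximum - can be improved to size 5.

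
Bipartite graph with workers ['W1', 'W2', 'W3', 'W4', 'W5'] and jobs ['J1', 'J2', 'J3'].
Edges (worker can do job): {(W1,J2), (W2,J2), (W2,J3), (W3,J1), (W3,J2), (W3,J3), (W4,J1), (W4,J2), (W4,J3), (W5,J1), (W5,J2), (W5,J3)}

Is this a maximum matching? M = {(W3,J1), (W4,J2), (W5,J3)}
Yes, size 3 is maximum

Proposed matching has size 3.
Maximum matching size for this graph: 3.

This is a maximum matching.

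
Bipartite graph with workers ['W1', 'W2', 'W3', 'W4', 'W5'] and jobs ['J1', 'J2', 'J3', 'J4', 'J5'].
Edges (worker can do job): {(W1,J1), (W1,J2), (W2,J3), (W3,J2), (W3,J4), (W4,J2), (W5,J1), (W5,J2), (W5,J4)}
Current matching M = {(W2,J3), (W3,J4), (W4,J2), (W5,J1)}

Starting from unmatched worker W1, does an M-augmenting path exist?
No augmenting path from W1

Alternating search from W1 reaches jobs: {J1, J2, J4}.
Every reachable job is already matched in M, and following those matched edges back to workers exposes no further unvisited jobs.
No M-augmenting path from W1 exists.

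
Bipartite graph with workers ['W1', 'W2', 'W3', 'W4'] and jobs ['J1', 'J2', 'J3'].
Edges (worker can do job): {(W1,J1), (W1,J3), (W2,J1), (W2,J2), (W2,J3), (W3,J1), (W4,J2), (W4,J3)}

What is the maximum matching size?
Maximum matching size = 3

Maximum matching: {(W1,J3), (W3,J1), (W4,J2)}
Size: 3

This assigns 3 workers to 3 distinct jobs.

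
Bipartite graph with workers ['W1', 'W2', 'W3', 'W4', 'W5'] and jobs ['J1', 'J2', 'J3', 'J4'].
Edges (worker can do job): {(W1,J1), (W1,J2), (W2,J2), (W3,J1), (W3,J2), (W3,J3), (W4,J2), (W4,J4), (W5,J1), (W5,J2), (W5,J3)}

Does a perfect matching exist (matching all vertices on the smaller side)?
Yes, perfect matching exists (size 4)

Perfect matching: {(W1,J1), (W3,J2), (W4,J4), (W5,J3)}
All 4 vertices on the smaller side are matched.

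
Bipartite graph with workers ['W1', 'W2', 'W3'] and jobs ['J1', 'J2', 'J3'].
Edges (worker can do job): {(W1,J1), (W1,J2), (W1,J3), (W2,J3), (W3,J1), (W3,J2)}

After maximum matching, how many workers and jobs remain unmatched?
Unmatched: 0 workers, 0 jobs

Maximum matching size: 3
Workers: 3 total, 3 matched, 0 unmatched
Jobs: 3 total, 3 matched, 0 unmatched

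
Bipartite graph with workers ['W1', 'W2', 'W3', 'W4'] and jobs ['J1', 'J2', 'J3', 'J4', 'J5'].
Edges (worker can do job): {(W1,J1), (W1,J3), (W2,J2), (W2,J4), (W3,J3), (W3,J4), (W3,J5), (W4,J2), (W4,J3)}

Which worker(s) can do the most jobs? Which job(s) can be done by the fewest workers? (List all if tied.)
Most versatile: W3 (3 jobs); Least covered: J1, J5 (1 workers)

Worker degrees (jobs they can do): W1:2, W2:2, W3:3, W4:2
Job degrees (workers who can do it): J1:1, J2:2, J3:3, J4:2, J5:1

Maximum worker degree is 3, achieved by: W3
Minimum job degree is 1, achieved by: J1, J5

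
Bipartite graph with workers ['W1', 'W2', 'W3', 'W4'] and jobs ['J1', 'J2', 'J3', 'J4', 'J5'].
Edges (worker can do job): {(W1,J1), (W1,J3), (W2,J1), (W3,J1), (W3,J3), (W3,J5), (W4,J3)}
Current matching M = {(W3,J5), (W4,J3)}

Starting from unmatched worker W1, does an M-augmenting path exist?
Yes: W1 → J1

An M-augmenting path alternates non-matching / matching edges, starting and ending at unmatched vertices.
Path: W1 → J1
(J1 is unmatched in M, so the path is augmenting.)
Flipping edges along this path would increase |M| from 2 to 3.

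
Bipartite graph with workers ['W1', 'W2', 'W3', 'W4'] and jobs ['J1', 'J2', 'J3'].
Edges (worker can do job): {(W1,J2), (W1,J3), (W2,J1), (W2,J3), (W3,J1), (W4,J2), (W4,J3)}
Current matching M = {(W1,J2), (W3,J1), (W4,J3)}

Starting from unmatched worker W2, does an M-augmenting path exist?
No augmenting path from W2

Alternating search from W2 reaches jobs: {J1, J2, J3}.
Every reachable job is already matched in M, and following those matched edges back to workers exposes no further unvisited jobs.
No M-augmenting path from W2 exists.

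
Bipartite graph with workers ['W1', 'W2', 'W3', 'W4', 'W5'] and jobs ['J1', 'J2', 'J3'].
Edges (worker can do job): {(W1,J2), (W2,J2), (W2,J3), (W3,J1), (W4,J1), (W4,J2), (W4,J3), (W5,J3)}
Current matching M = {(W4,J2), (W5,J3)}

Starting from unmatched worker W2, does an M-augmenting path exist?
Yes: W2 → J2 → W4 → J1

An M-augmenting path alternates non-matching / matching edges, starting and ending at unmatched vertices.
Path: W2 → J2 → W4 → J1
(J1 is unmatched in M, so the path is augmenting.)
Flipping edges along this path would increase |M| from 2 to 3.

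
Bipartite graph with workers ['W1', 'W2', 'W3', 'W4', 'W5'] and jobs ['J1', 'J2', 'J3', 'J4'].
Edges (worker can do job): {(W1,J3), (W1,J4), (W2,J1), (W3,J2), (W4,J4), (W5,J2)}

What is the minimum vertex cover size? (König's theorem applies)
Minimum vertex cover size = 4

By König's theorem: in bipartite graphs,
min vertex cover = max matching = 4

Maximum matching has size 4, so minimum vertex cover also has size 4.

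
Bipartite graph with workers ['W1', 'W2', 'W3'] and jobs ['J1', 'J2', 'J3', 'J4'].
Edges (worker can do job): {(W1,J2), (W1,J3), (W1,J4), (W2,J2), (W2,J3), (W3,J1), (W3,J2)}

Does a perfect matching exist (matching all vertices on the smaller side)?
Yes, perfect matching exists (size 3)

Perfect matching: {(W1,J2), (W2,J3), (W3,J1)}
All 3 vertices on the smaller side are matched.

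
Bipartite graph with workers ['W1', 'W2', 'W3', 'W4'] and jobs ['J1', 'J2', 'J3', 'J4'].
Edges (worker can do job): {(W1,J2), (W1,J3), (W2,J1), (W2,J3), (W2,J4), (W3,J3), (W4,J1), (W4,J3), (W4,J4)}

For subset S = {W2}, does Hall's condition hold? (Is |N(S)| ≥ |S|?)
Yes: |N(S)| = 3, |S| = 1

Subset S = {W2}
Neighbors N(S) = {J1, J3, J4}

|N(S)| = 3, |S| = 1
Hall's condition: |N(S)| ≥ |S| is satisfied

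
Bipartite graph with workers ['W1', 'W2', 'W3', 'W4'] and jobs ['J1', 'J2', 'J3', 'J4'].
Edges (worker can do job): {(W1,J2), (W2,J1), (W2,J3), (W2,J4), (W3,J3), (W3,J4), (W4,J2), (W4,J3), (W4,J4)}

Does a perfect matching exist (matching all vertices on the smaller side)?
Yes, perfect matching exists (size 4)

Perfect matching: {(W1,J2), (W2,J1), (W3,J4), (W4,J3)}
All 4 vertices on the smaller side are matched.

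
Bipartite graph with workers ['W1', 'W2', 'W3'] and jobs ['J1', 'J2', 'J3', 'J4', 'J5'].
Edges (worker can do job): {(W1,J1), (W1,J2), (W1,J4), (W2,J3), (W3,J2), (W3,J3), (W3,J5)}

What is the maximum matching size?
Maximum matching size = 3

Maximum matching: {(W1,J2), (W2,J3), (W3,J5)}
Size: 3

This assigns 3 workers to 3 distinct jobs.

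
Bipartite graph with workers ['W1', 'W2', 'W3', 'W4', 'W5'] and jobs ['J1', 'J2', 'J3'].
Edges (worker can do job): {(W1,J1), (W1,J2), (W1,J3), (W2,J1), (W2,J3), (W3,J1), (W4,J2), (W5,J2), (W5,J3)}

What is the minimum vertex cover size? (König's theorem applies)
Minimum vertex cover size = 3

By König's theorem: in bipartite graphs,
min vertex cover = max matching = 3

Maximum matching has size 3, so minimum vertex cover also has size 3.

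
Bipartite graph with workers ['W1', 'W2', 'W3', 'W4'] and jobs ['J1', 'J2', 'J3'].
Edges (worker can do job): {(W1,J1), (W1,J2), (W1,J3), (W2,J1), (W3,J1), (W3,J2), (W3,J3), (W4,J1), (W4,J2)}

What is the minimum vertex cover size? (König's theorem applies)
Minimum vertex cover size = 3

By König's theorem: in bipartite graphs,
min vertex cover = max matching = 3

Maximum matching has size 3, so minimum vertex cover also has size 3.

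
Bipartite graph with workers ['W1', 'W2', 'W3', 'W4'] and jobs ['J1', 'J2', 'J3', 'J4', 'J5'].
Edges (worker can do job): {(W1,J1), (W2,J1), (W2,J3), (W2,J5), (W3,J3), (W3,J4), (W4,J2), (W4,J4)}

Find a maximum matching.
Matching: {(W1,J1), (W2,J5), (W3,J3), (W4,J2)}

Maximum matching (size 4):
  W1 → J1
  W2 → J5
  W3 → J3
  W4 → J2

Each worker is assigned to at most one job, and each job to at most one worker.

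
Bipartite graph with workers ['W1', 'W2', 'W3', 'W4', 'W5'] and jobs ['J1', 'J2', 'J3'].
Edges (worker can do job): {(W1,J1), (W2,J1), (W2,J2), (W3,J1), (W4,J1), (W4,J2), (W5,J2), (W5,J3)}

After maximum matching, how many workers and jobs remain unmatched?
Unmatched: 2 workers, 0 jobs

Maximum matching size: 3
Workers: 5 total, 3 matched, 2 unmatched
Jobs: 3 total, 3 matched, 0 unmatched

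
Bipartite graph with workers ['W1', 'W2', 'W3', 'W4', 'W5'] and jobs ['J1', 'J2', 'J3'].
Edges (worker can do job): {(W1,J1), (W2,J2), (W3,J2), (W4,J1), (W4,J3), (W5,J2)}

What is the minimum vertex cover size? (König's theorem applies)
Minimum vertex cover size = 3

By König's theorem: in bipartite graphs,
min vertex cover = max matching = 3

Maximum matching has size 3, so minimum vertex cover also has size 3.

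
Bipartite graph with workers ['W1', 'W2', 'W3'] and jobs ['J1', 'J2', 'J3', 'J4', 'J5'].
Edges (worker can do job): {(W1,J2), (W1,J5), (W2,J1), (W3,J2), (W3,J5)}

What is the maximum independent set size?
Maximum independent set = 5

By König's theorem:
- Min vertex cover = Max matching = 3
- Max independent set = Total vertices - Min vertex cover
- Max independent set = 8 - 3 = 5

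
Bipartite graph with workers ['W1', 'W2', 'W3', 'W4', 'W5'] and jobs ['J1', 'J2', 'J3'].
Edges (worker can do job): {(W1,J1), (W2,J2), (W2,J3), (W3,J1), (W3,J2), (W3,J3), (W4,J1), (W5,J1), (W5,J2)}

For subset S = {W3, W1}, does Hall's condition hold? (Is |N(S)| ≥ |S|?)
Yes: |N(S)| = 3, |S| = 2

Subset S = {W3, W1}
Neighbors N(S) = {J1, J2, J3}

|N(S)| = 3, |S| = 2
Hall's condition: |N(S)| ≥ |S| is satisfied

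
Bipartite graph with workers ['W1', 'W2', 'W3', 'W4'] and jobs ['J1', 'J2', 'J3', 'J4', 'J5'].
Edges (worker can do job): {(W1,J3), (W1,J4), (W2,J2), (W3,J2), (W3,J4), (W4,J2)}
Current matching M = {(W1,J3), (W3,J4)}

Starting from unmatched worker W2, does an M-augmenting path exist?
Yes: W2 → J2

An M-augmenting path alternates non-matching / matching edges, starting and ending at unmatched vertices.
Path: W2 → J2
(J2 is unmatched in M, so the path is augmenting.)
Flipping edges along this path would increase |M| from 2 to 3.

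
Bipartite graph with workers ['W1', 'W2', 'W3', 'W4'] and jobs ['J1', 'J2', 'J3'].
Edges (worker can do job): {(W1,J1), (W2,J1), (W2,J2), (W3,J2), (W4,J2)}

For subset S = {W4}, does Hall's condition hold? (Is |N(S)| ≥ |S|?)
Yes: |N(S)| = 1, |S| = 1

Subset S = {W4}
Neighbors N(S) = {J2}

|N(S)| = 1, |S| = 1
Hall's condition: |N(S)| ≥ |S| is satisfied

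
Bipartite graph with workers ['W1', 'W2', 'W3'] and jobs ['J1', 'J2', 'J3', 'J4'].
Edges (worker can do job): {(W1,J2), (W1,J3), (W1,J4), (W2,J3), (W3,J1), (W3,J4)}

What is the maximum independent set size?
Maximum independent set = 4

By König's theorem:
- Min vertex cover = Max matching = 3
- Max independent set = Total vertices - Min vertex cover
- Max independent set = 7 - 3 = 4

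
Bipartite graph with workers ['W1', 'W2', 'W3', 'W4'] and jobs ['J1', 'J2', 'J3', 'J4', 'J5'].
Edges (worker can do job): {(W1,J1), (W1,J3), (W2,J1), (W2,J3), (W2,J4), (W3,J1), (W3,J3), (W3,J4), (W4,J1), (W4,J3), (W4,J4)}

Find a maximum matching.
Matching: {(W2,J4), (W3,J3), (W4,J1)}

Maximum matching (size 3):
  W2 → J4
  W3 → J3
  W4 → J1

Each worker is assigned to at most one job, and each job to at most one worker.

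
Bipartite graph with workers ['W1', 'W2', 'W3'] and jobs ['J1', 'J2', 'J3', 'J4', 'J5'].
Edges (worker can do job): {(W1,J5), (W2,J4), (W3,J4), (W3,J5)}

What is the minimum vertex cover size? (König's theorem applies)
Minimum vertex cover size = 2

By König's theorem: in bipartite graphs,
min vertex cover = max matching = 2

Maximum matching has size 2, so minimum vertex cover also has size 2.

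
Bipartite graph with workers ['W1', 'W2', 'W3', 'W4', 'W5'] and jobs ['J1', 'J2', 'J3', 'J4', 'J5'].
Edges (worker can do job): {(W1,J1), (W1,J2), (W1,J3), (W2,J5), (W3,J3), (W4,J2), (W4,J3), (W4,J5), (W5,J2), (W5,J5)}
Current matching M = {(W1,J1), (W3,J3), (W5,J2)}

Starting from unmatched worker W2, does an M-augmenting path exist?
Yes: W2 → J5

An M-augmenting path alternates non-matching / matching edges, starting and ending at unmatched vertices.
Path: W2 → J5
(J5 is unmatched in M, so the path is augmenting.)
Flipping edges along this path would increase |M| from 3 to 4.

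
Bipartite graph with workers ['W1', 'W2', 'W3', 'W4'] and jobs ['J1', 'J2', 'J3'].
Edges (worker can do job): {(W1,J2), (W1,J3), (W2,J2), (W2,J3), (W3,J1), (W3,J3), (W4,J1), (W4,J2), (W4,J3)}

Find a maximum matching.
Matching: {(W1,J2), (W3,J3), (W4,J1)}

Maximum matching (size 3):
  W1 → J2
  W3 → J3
  W4 → J1

Each worker is assigned to at most one job, and each job to at most one worker.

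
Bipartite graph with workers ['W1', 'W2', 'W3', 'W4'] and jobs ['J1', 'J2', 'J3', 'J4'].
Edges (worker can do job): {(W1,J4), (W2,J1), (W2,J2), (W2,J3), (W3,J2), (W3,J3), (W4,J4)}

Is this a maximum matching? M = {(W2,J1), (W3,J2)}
No, size 2 is not maximum

Proposed matching has size 2.
Maximum matching size for this graph: 3.

This is NOT maximum - can be improved to size 3.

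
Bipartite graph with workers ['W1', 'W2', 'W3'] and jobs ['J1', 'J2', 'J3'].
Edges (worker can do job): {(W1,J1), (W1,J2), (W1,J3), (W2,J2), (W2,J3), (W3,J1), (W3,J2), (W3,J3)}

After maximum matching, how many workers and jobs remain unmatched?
Unmatched: 0 workers, 0 jobs

Maximum matching size: 3
Workers: 3 total, 3 matched, 0 unmatched
Jobs: 3 total, 3 matched, 0 unmatched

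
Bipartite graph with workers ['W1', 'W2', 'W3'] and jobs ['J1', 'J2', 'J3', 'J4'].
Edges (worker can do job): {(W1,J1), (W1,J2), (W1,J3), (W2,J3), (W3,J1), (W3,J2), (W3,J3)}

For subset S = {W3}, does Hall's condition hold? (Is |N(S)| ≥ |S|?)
Yes: |N(S)| = 3, |S| = 1

Subset S = {W3}
Neighbors N(S) = {J1, J2, J3}

|N(S)| = 3, |S| = 1
Hall's condition: |N(S)| ≥ |S| is satisfied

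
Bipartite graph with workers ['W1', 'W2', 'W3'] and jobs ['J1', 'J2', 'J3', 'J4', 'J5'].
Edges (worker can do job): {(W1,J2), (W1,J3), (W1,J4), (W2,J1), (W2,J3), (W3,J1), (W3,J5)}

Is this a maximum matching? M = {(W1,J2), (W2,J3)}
No, size 2 is not maximum

Proposed matching has size 2.
Maximum matching size for this graph: 3.

This is NOT maximum - can be improved to size 3.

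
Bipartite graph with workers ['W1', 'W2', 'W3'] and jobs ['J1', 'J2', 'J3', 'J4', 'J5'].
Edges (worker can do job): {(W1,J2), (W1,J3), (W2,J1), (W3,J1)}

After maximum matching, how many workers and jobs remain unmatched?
Unmatched: 1 workers, 3 jobs

Maximum matching size: 2
Workers: 3 total, 2 matched, 1 unmatched
Jobs: 5 total, 2 matched, 3 unmatched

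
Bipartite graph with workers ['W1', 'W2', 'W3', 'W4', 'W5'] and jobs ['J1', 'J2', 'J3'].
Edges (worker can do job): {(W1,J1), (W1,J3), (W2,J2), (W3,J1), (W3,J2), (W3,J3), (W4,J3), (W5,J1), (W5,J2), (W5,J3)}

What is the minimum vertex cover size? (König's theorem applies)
Minimum vertex cover size = 3

By König's theorem: in bipartite graphs,
min vertex cover = max matching = 3

Maximum matching has size 3, so minimum vertex cover also has size 3.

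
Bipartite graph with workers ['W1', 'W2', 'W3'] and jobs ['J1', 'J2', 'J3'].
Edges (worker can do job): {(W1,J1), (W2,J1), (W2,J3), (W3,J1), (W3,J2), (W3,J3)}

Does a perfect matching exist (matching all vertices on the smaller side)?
Yes, perfect matching exists (size 3)

Perfect matching: {(W1,J1), (W2,J3), (W3,J2)}
All 3 vertices on the smaller side are matched.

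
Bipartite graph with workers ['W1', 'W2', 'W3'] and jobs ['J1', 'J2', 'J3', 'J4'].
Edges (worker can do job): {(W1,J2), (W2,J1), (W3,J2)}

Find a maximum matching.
Matching: {(W2,J1), (W3,J2)}

Maximum matching (size 2):
  W2 → J1
  W3 → J2

Each worker is assigned to at most one job, and each job to at most one worker.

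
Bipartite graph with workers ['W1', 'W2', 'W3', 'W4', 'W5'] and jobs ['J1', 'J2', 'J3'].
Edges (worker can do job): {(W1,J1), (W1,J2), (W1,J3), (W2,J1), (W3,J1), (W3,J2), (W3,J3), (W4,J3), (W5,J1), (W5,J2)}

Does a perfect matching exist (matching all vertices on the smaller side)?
Yes, perfect matching exists (size 3)

Perfect matching: {(W3,J2), (W4,J3), (W5,J1)}
All 3 vertices on the smaller side are matched.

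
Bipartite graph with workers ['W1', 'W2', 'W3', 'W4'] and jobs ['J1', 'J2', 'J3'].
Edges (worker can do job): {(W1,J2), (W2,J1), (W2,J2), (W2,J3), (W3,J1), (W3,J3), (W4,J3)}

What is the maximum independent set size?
Maximum independent set = 4

By König's theorem:
- Min vertex cover = Max matching = 3
- Max independent set = Total vertices - Min vertex cover
- Max independent set = 7 - 3 = 4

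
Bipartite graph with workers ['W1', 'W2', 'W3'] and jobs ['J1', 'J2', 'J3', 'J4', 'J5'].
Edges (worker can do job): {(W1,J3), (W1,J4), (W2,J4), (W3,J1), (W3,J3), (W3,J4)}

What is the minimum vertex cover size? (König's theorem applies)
Minimum vertex cover size = 3

By König's theorem: in bipartite graphs,
min vertex cover = max matching = 3

Maximum matching has size 3, so minimum vertex cover also has size 3.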